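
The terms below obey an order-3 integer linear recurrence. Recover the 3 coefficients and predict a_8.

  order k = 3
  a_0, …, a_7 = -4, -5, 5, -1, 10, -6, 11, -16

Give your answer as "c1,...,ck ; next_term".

0,1,-1 ; 17

  a_3 = 0·5 + 1·-5 + -1·-4 = -1
  a_4 = 0·-1 + 1·5 + -1·-5 = 10
  a_5 = 0·10 + 1·-1 + -1·5 = -6
  a_6 = 0·-6 + 1·10 + -1·-1 = 11
  a_7 = 0·11 + 1·-6 + -1·10 = -16
  a_8 = 0·-16 + 1·11 + -1·-6 = 17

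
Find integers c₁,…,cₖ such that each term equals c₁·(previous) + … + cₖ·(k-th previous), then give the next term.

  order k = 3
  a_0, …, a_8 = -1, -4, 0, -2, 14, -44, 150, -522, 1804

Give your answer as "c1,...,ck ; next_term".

  a_3 = -3·0 + 1·-4 + -2·-1 = -2
  a_4 = -3·-2 + 1·0 + -2·-4 = 14
  a_5 = -3·14 + 1·-2 + -2·0 = -44
  a_6 = -3·-44 + 1·14 + -2·-2 = 150
  a_7 = -3·150 + 1·-44 + -2·14 = -522
  a_8 = -3·-522 + 1·150 + -2·-44 = 1804
  a_9 = -3·1804 + 1·-522 + -2·150 = -6234

-3,1,-2 ; -6234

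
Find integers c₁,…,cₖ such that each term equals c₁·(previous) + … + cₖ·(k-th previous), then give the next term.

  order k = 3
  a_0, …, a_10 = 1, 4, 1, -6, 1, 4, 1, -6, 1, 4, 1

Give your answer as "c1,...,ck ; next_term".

  a_3 = -1·1 + -1·4 + -1·1 = -6
  a_4 = -1·-6 + -1·1 + -1·4 = 1
  a_5 = -1·1 + -1·-6 + -1·1 = 4
  a_6 = -1·4 + -1·1 + -1·-6 = 1
  a_7 = -1·1 + -1·4 + -1·1 = -6
  a_8 = -1·-6 + -1·1 + -1·4 = 1
  a_9 = -1·1 + -1·-6 + -1·1 = 4
  a_10 = -1·4 + -1·1 + -1·-6 = 1
  a_11 = -1·1 + -1·4 + -1·1 = -6

-1,-1,-1 ; -6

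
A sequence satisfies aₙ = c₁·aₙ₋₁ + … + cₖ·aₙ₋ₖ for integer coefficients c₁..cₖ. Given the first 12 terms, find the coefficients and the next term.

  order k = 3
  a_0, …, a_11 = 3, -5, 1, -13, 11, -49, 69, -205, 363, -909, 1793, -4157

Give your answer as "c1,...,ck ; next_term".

-1,3,1 ; 8627

  a_3 = -1·1 + 3·-5 + 1·3 = -13
  a_4 = -1·-13 + 3·1 + 1·-5 = 11
  a_5 = -1·11 + 3·-13 + 1·1 = -49
  a_6 = -1·-49 + 3·11 + 1·-13 = 69
  a_7 = -1·69 + 3·-49 + 1·11 = -205
  a_8 = -1·-205 + 3·69 + 1·-49 = 363
  a_9 = -1·363 + 3·-205 + 1·69 = -909
  a_10 = -1·-909 + 3·363 + 1·-205 = 1793
  a_11 = -1·1793 + 3·-909 + 1·363 = -4157
  a_12 = -1·-4157 + 3·1793 + 1·-909 = 8627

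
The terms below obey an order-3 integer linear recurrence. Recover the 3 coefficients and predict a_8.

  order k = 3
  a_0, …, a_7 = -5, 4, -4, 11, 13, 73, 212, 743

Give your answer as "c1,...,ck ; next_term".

  a_3 = 3·-4 + 2·4 + -3·-5 = 11
  a_4 = 3·11 + 2·-4 + -3·4 = 13
  a_5 = 3·13 + 2·11 + -3·-4 = 73
  a_6 = 3·73 + 2·13 + -3·11 = 212
  a_7 = 3·212 + 2·73 + -3·13 = 743
  a_8 = 3·743 + 2·212 + -3·73 = 2434

3,2,-3 ; 2434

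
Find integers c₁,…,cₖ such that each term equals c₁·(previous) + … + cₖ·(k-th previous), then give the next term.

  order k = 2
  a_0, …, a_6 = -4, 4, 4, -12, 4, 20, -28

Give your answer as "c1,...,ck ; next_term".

-1,-2 ; -12

  a_2 = -1·4 + -2·-4 = 4
  a_3 = -1·4 + -2·4 = -12
  a_4 = -1·-12 + -2·4 = 4
  a_5 = -1·4 + -2·-12 = 20
  a_6 = -1·20 + -2·4 = -28
  a_7 = -1·-28 + -2·20 = -12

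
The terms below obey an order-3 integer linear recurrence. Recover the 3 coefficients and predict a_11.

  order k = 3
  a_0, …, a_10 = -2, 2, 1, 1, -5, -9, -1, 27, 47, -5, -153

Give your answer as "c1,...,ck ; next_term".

1,-2,-2 ; -237

  a_3 = 1·1 + -2·2 + -2·-2 = 1
  a_4 = 1·1 + -2·1 + -2·2 = -5
  a_5 = 1·-5 + -2·1 + -2·1 = -9
  a_6 = 1·-9 + -2·-5 + -2·1 = -1
  a_7 = 1·-1 + -2·-9 + -2·-5 = 27
  a_8 = 1·27 + -2·-1 + -2·-9 = 47
  a_9 = 1·47 + -2·27 + -2·-1 = -5
  a_10 = 1·-5 + -2·47 + -2·27 = -153
  a_11 = 1·-153 + -2·-5 + -2·47 = -237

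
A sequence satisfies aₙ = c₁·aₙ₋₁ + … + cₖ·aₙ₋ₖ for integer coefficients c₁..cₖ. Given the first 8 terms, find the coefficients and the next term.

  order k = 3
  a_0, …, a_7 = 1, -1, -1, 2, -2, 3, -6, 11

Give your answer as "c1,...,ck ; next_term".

  a_3 = -2·-1 + -1·-1 + -1·1 = 2
  a_4 = -2·2 + -1·-1 + -1·-1 = -2
  a_5 = -2·-2 + -1·2 + -1·-1 = 3
  a_6 = -2·3 + -1·-2 + -1·2 = -6
  a_7 = -2·-6 + -1·3 + -1·-2 = 11
  a_8 = -2·11 + -1·-6 + -1·3 = -19

-2,-1,-1 ; -19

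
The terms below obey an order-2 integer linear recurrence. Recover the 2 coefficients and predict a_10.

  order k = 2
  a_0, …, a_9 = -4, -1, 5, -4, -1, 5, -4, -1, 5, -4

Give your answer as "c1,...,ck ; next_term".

  a_2 = -1·-1 + -1·-4 = 5
  a_3 = -1·5 + -1·-1 = -4
  a_4 = -1·-4 + -1·5 = -1
  a_5 = -1·-1 + -1·-4 = 5
  a_6 = -1·5 + -1·-1 = -4
  a_7 = -1·-4 + -1·5 = -1
  a_8 = -1·-1 + -1·-4 = 5
  a_9 = -1·5 + -1·-1 = -4
  a_10 = -1·-4 + -1·5 = -1

-1,-1 ; -1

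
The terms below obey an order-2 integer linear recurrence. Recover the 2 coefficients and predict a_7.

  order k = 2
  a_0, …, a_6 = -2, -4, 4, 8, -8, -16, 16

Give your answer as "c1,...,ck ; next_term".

  a_2 = 0·-4 + -2·-2 = 4
  a_3 = 0·4 + -2·-4 = 8
  a_4 = 0·8 + -2·4 = -8
  a_5 = 0·-8 + -2·8 = -16
  a_6 = 0·-16 + -2·-8 = 16
  a_7 = 0·16 + -2·-16 = 32

0,-2 ; 32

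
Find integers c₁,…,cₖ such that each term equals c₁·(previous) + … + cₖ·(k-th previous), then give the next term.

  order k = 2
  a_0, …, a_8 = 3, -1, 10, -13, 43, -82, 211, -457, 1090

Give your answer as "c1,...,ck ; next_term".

-1,3 ; -2461

  a_2 = -1·-1 + 3·3 = 10
  a_3 = -1·10 + 3·-1 = -13
  a_4 = -1·-13 + 3·10 = 43
  a_5 = -1·43 + 3·-13 = -82
  a_6 = -1·-82 + 3·43 = 211
  a_7 = -1·211 + 3·-82 = -457
  a_8 = -1·-457 + 3·211 = 1090
  a_9 = -1·1090 + 3·-457 = -2461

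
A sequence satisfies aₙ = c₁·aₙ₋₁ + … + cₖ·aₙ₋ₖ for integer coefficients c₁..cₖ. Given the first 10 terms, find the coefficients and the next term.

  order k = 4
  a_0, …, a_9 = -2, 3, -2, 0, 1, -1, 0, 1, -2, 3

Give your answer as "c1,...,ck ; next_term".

  a_4 = -2·0 + 0·-2 + 1·3 + 1·-2 = 1
  a_5 = -2·1 + 0·0 + 1·-2 + 1·3 = -1
  a_6 = -2·-1 + 0·1 + 1·0 + 1·-2 = 0
  a_7 = -2·0 + 0·-1 + 1·1 + 1·0 = 1
  a_8 = -2·1 + 0·0 + 1·-1 + 1·1 = -2
  a_9 = -2·-2 + 0·1 + 1·0 + 1·-1 = 3
  a_10 = -2·3 + 0·-2 + 1·1 + 1·0 = -5

-2,0,1,1 ; -5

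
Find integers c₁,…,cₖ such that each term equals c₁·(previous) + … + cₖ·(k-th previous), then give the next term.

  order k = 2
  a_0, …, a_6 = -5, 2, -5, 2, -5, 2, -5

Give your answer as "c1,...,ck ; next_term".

  a_2 = 0·2 + 1·-5 = -5
  a_3 = 0·-5 + 1·2 = 2
  a_4 = 0·2 + 1·-5 = -5
  a_5 = 0·-5 + 1·2 = 2
  a_6 = 0·2 + 1·-5 = -5
  a_7 = 0·-5 + 1·2 = 2

0,1 ; 2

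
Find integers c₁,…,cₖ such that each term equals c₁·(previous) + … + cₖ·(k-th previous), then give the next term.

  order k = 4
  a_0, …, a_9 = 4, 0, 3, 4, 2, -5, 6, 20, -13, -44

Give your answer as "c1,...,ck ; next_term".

0,-2,1,2 ; 58

  a_4 = 0·4 + -2·3 + 1·0 + 2·4 = 2
  a_5 = 0·2 + -2·4 + 1·3 + 2·0 = -5
  a_6 = 0·-5 + -2·2 + 1·4 + 2·3 = 6
  a_7 = 0·6 + -2·-5 + 1·2 + 2·4 = 20
  a_8 = 0·20 + -2·6 + 1·-5 + 2·2 = -13
  a_9 = 0·-13 + -2·20 + 1·6 + 2·-5 = -44
  a_10 = 0·-44 + -2·-13 + 1·20 + 2·6 = 58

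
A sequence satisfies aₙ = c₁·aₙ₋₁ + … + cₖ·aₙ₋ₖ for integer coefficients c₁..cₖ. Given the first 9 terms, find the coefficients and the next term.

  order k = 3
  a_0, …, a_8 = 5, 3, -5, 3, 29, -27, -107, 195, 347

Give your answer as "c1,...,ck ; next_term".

  a_3 = 0·-5 + -4·3 + 3·5 = 3
  a_4 = 0·3 + -4·-5 + 3·3 = 29
  a_5 = 0·29 + -4·3 + 3·-5 = -27
  a_6 = 0·-27 + -4·29 + 3·3 = -107
  a_7 = 0·-107 + -4·-27 + 3·29 = 195
  a_8 = 0·195 + -4·-107 + 3·-27 = 347
  a_9 = 0·347 + -4·195 + 3·-107 = -1101

0,-4,3 ; -1101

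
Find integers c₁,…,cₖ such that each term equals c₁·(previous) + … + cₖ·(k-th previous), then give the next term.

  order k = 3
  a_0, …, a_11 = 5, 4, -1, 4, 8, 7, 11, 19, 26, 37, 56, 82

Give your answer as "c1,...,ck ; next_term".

  a_3 = 1·-1 + 0·4 + 1·5 = 4
  a_4 = 1·4 + 0·-1 + 1·4 = 8
  a_5 = 1·8 + 0·4 + 1·-1 = 7
  a_6 = 1·7 + 0·8 + 1·4 = 11
  a_7 = 1·11 + 0·7 + 1·8 = 19
  a_8 = 1·19 + 0·11 + 1·7 = 26
  a_9 = 1·26 + 0·19 + 1·11 = 37
  a_10 = 1·37 + 0·26 + 1·19 = 56
  a_11 = 1·56 + 0·37 + 1·26 = 82
  a_12 = 1·82 + 0·56 + 1·37 = 119

1,0,1 ; 119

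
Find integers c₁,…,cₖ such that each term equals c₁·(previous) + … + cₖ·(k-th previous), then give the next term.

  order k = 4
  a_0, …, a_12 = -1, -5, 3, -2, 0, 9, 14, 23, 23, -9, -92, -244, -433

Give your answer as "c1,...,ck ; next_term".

2,-1,-1,-2 ; -512

  a_4 = 2·-2 + -1·3 + -1·-5 + -2·-1 = 0
  a_5 = 2·0 + -1·-2 + -1·3 + -2·-5 = 9
  a_6 = 2·9 + -1·0 + -1·-2 + -2·3 = 14
  a_7 = 2·14 + -1·9 + -1·0 + -2·-2 = 23
  a_8 = 2·23 + -1·14 + -1·9 + -2·0 = 23
  a_9 = 2·23 + -1·23 + -1·14 + -2·9 = -9
  a_10 = 2·-9 + -1·23 + -1·23 + -2·14 = -92
  a_11 = 2·-92 + -1·-9 + -1·23 + -2·23 = -244
  a_12 = 2·-244 + -1·-92 + -1·-9 + -2·23 = -433
  a_13 = 2·-433 + -1·-244 + -1·-92 + -2·-9 = -512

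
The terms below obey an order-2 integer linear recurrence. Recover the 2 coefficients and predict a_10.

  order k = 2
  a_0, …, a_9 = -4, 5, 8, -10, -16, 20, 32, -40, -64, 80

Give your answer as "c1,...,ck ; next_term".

  a_2 = 0·5 + -2·-4 = 8
  a_3 = 0·8 + -2·5 = -10
  a_4 = 0·-10 + -2·8 = -16
  a_5 = 0·-16 + -2·-10 = 20
  a_6 = 0·20 + -2·-16 = 32
  a_7 = 0·32 + -2·20 = -40
  a_8 = 0·-40 + -2·32 = -64
  a_9 = 0·-64 + -2·-40 = 80
  a_10 = 0·80 + -2·-64 = 128

0,-2 ; 128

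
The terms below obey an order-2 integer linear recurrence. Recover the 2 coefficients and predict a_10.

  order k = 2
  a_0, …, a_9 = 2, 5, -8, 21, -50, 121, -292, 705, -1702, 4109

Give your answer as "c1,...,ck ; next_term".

  a_2 = -2·5 + 1·2 = -8
  a_3 = -2·-8 + 1·5 = 21
  a_4 = -2·21 + 1·-8 = -50
  a_5 = -2·-50 + 1·21 = 121
  a_6 = -2·121 + 1·-50 = -292
  a_7 = -2·-292 + 1·121 = 705
  a_8 = -2·705 + 1·-292 = -1702
  a_9 = -2·-1702 + 1·705 = 4109
  a_10 = -2·4109 + 1·-1702 = -9920

-2,1 ; -9920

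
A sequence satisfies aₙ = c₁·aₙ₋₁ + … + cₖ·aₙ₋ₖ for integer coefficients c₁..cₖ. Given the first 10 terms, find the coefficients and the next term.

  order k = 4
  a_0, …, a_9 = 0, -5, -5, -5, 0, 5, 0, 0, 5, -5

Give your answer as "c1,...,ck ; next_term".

0,-1,1,-1 ; -5

  a_4 = 0·-5 + -1·-5 + 1·-5 + -1·0 = 0
  a_5 = 0·0 + -1·-5 + 1·-5 + -1·-5 = 5
  a_6 = 0·5 + -1·0 + 1·-5 + -1·-5 = 0
  a_7 = 0·0 + -1·5 + 1·0 + -1·-5 = 0
  a_8 = 0·0 + -1·0 + 1·5 + -1·0 = 5
  a_9 = 0·5 + -1·0 + 1·0 + -1·5 = -5
  a_10 = 0·-5 + -1·5 + 1·0 + -1·0 = -5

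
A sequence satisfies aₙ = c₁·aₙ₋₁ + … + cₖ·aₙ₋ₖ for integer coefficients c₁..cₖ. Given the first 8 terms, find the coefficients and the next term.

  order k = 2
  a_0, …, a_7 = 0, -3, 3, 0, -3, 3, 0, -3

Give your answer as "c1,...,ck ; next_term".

  a_2 = -1·-3 + -1·0 = 3
  a_3 = -1·3 + -1·-3 = 0
  a_4 = -1·0 + -1·3 = -3
  a_5 = -1·-3 + -1·0 = 3
  a_6 = -1·3 + -1·-3 = 0
  a_7 = -1·0 + -1·3 = -3
  a_8 = -1·-3 + -1·0 = 3

-1,-1 ; 3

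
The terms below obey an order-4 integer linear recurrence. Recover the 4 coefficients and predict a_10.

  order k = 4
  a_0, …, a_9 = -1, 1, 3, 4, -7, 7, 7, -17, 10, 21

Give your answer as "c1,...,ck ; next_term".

  a_4 = -1·4 + -1·3 + 1·1 + 1·-1 = -7
  a_5 = -1·-7 + -1·4 + 1·3 + 1·1 = 7
  a_6 = -1·7 + -1·-7 + 1·4 + 1·3 = 7
  a_7 = -1·7 + -1·7 + 1·-7 + 1·4 = -17
  a_8 = -1·-17 + -1·7 + 1·7 + 1·-7 = 10
  a_9 = -1·10 + -1·-17 + 1·7 + 1·7 = 21
  a_10 = -1·21 + -1·10 + 1·-17 + 1·7 = -41

-1,-1,1,1 ; -41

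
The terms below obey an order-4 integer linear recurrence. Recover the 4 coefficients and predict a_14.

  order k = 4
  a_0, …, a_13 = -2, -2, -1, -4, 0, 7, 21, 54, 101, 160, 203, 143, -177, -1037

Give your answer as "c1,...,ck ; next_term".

2,0,-1,-3 ; -2826

  a_4 = 2·-4 + 0·-1 + -1·-2 + -3·-2 = 0
  a_5 = 2·0 + 0·-4 + -1·-1 + -3·-2 = 7
  a_6 = 2·7 + 0·0 + -1·-4 + -3·-1 = 21
  a_7 = 2·21 + 0·7 + -1·0 + -3·-4 = 54
  a_8 = 2·54 + 0·21 + -1·7 + -3·0 = 101
  a_9 = 2·101 + 0·54 + -1·21 + -3·7 = 160
  a_10 = 2·160 + 0·101 + -1·54 + -3·21 = 203
  a_11 = 2·203 + 0·160 + -1·101 + -3·54 = 143
  a_12 = 2·143 + 0·203 + -1·160 + -3·101 = -177
  a_13 = 2·-177 + 0·143 + -1·203 + -3·160 = -1037
  a_14 = 2·-1037 + 0·-177 + -1·143 + -3·203 = -2826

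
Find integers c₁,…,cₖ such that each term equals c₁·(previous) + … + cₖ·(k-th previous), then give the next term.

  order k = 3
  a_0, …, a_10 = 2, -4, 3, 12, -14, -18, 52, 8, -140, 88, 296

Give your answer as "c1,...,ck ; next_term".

  a_3 = 0·3 + -2·-4 + 2·2 = 12
  a_4 = 0·12 + -2·3 + 2·-4 = -14
  a_5 = 0·-14 + -2·12 + 2·3 = -18
  a_6 = 0·-18 + -2·-14 + 2·12 = 52
  a_7 = 0·52 + -2·-18 + 2·-14 = 8
  a_8 = 0·8 + -2·52 + 2·-18 = -140
  a_9 = 0·-140 + -2·8 + 2·52 = 88
  a_10 = 0·88 + -2·-140 + 2·8 = 296
  a_11 = 0·296 + -2·88 + 2·-140 = -456

0,-2,2 ; -456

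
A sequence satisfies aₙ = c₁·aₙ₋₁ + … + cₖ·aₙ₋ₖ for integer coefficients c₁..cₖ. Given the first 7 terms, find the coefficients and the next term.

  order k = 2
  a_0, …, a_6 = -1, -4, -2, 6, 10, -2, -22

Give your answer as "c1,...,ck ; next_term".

1,-2 ; -18

  a_2 = 1·-4 + -2·-1 = -2
  a_3 = 1·-2 + -2·-4 = 6
  a_4 = 1·6 + -2·-2 = 10
  a_5 = 1·10 + -2·6 = -2
  a_6 = 1·-2 + -2·10 = -22
  a_7 = 1·-22 + -2·-2 = -18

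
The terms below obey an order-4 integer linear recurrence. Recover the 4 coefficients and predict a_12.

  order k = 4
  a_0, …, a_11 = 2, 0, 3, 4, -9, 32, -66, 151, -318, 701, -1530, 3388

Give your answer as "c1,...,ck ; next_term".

-3,-1,3,3 ; -7485

  a_4 = -3·4 + -1·3 + 3·0 + 3·2 = -9
  a_5 = -3·-9 + -1·4 + 3·3 + 3·0 = 32
  a_6 = -3·32 + -1·-9 + 3·4 + 3·3 = -66
  a_7 = -3·-66 + -1·32 + 3·-9 + 3·4 = 151
  a_8 = -3·151 + -1·-66 + 3·32 + 3·-9 = -318
  a_9 = -3·-318 + -1·151 + 3·-66 + 3·32 = 701
  a_10 = -3·701 + -1·-318 + 3·151 + 3·-66 = -1530
  a_11 = -3·-1530 + -1·701 + 3·-318 + 3·151 = 3388
  a_12 = -3·3388 + -1·-1530 + 3·701 + 3·-318 = -7485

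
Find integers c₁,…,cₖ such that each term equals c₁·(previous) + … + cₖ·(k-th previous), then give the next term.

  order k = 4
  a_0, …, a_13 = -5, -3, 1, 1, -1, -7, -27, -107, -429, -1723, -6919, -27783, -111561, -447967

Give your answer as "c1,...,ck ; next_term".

4,0,0,1 ; -1798787

  a_4 = 4·1 + 0·1 + 0·-3 + 1·-5 = -1
  a_5 = 4·-1 + 0·1 + 0·1 + 1·-3 = -7
  a_6 = 4·-7 + 0·-1 + 0·1 + 1·1 = -27
  a_7 = 4·-27 + 0·-7 + 0·-1 + 1·1 = -107
  a_8 = 4·-107 + 0·-27 + 0·-7 + 1·-1 = -429
  a_9 = 4·-429 + 0·-107 + 0·-27 + 1·-7 = -1723
  a_10 = 4·-1723 + 0·-429 + 0·-107 + 1·-27 = -6919
  a_11 = 4·-6919 + 0·-1723 + 0·-429 + 1·-107 = -27783
  a_12 = 4·-27783 + 0·-6919 + 0·-1723 + 1·-429 = -111561
  a_13 = 4·-111561 + 0·-27783 + 0·-6919 + 1·-1723 = -447967
  a_14 = 4·-447967 + 0·-111561 + 0·-27783 + 1·-6919 = -1798787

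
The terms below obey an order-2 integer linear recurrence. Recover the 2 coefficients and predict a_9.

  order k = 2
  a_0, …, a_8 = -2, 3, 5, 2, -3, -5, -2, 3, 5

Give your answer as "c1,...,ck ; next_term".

  a_2 = 1·3 + -1·-2 = 5
  a_3 = 1·5 + -1·3 = 2
  a_4 = 1·2 + -1·5 = -3
  a_5 = 1·-3 + -1·2 = -5
  a_6 = 1·-5 + -1·-3 = -2
  a_7 = 1·-2 + -1·-5 = 3
  a_8 = 1·3 + -1·-2 = 5
  a_9 = 1·5 + -1·3 = 2

1,-1 ; 2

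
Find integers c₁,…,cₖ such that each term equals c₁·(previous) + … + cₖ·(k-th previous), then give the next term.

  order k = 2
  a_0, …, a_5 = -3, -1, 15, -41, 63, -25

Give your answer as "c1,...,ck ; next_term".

  a_2 = -3·-1 + -4·-3 = 15
  a_3 = -3·15 + -4·-1 = -41
  a_4 = -3·-41 + -4·15 = 63
  a_5 = -3·63 + -4·-41 = -25
  a_6 = -3·-25 + -4·63 = -177

-3,-4 ; -177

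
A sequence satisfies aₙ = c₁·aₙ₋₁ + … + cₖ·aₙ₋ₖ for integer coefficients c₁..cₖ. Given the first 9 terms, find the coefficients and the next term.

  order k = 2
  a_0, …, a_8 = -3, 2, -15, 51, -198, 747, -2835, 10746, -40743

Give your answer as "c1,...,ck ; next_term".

-3,3 ; 154467

  a_2 = -3·2 + 3·-3 = -15
  a_3 = -3·-15 + 3·2 = 51
  a_4 = -3·51 + 3·-15 = -198
  a_5 = -3·-198 + 3·51 = 747
  a_6 = -3·747 + 3·-198 = -2835
  a_7 = -3·-2835 + 3·747 = 10746
  a_8 = -3·10746 + 3·-2835 = -40743
  a_9 = -3·-40743 + 3·10746 = 154467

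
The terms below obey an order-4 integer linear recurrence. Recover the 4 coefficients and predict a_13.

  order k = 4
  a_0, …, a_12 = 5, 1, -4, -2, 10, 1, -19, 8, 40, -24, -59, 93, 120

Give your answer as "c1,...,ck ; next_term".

  a_4 = 1·-2 + -1·-4 + 3·1 + 1·5 = 10
  a_5 = 1·10 + -1·-2 + 3·-4 + 1·1 = 1
  a_6 = 1·1 + -1·10 + 3·-2 + 1·-4 = -19
  a_7 = 1·-19 + -1·1 + 3·10 + 1·-2 = 8
  a_8 = 1·8 + -1·-19 + 3·1 + 1·10 = 40
  a_9 = 1·40 + -1·8 + 3·-19 + 1·1 = -24
  a_10 = 1·-24 + -1·40 + 3·8 + 1·-19 = -59
  a_11 = 1·-59 + -1·-24 + 3·40 + 1·8 = 93
  a_12 = 1·93 + -1·-59 + 3·-24 + 1·40 = 120
  a_13 = 1·120 + -1·93 + 3·-59 + 1·-24 = -174

1,-1,3,1 ; -174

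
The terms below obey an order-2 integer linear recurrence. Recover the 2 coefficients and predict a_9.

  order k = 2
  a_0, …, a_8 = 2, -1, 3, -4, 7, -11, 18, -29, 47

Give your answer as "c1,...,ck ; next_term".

  a_2 = -1·-1 + 1·2 = 3
  a_3 = -1·3 + 1·-1 = -4
  a_4 = -1·-4 + 1·3 = 7
  a_5 = -1·7 + 1·-4 = -11
  a_6 = -1·-11 + 1·7 = 18
  a_7 = -1·18 + 1·-11 = -29
  a_8 = -1·-29 + 1·18 = 47
  a_9 = -1·47 + 1·-29 = -76

-1,1 ; -76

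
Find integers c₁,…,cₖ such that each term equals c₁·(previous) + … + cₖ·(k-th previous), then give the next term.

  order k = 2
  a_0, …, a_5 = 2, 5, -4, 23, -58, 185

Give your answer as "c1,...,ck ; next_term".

-2,3 ; -544

  a_2 = -2·5 + 3·2 = -4
  a_3 = -2·-4 + 3·5 = 23
  a_4 = -2·23 + 3·-4 = -58
  a_5 = -2·-58 + 3·23 = 185
  a_6 = -2·185 + 3·-58 = -544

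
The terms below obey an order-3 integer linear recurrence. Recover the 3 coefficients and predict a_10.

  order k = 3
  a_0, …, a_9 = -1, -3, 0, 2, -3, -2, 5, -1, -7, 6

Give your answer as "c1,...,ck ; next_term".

0,-1,1 ; 6

  a_3 = 0·0 + -1·-3 + 1·-1 = 2
  a_4 = 0·2 + -1·0 + 1·-3 = -3
  a_5 = 0·-3 + -1·2 + 1·0 = -2
  a_6 = 0·-2 + -1·-3 + 1·2 = 5
  a_7 = 0·5 + -1·-2 + 1·-3 = -1
  a_8 = 0·-1 + -1·5 + 1·-2 = -7
  a_9 = 0·-7 + -1·-1 + 1·5 = 6
  a_10 = 0·6 + -1·-7 + 1·-1 = 6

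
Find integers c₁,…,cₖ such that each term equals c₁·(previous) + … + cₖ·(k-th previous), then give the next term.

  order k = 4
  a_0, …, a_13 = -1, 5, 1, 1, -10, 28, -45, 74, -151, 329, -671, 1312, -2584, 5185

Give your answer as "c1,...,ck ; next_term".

-2,-1,-1,2 ; -10440

  a_4 = -2·1 + -1·1 + -1·5 + 2·-1 = -10
  a_5 = -2·-10 + -1·1 + -1·1 + 2·5 = 28
  a_6 = -2·28 + -1·-10 + -1·1 + 2·1 = -45
  a_7 = -2·-45 + -1·28 + -1·-10 + 2·1 = 74
  a_8 = -2·74 + -1·-45 + -1·28 + 2·-10 = -151
  a_9 = -2·-151 + -1·74 + -1·-45 + 2·28 = 329
  a_10 = -2·329 + -1·-151 + -1·74 + 2·-45 = -671
  a_11 = -2·-671 + -1·329 + -1·-151 + 2·74 = 1312
  a_12 = -2·1312 + -1·-671 + -1·329 + 2·-151 = -2584
  a_13 = -2·-2584 + -1·1312 + -1·-671 + 2·329 = 5185
  a_14 = -2·5185 + -1·-2584 + -1·1312 + 2·-671 = -10440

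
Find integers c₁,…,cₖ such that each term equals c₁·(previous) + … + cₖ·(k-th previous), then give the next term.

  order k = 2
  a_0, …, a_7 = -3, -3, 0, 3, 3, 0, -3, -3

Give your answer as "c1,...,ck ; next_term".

  a_2 = 1·-3 + -1·-3 = 0
  a_3 = 1·0 + -1·-3 = 3
  a_4 = 1·3 + -1·0 = 3
  a_5 = 1·3 + -1·3 = 0
  a_6 = 1·0 + -1·3 = -3
  a_7 = 1·-3 + -1·0 = -3
  a_8 = 1·-3 + -1·-3 = 0

1,-1 ; 0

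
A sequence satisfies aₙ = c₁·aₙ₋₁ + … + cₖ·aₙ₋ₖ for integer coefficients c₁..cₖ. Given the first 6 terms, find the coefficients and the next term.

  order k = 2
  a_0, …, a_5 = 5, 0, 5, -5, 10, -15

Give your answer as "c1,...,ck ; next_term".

  a_2 = -1·0 + 1·5 = 5
  a_3 = -1·5 + 1·0 = -5
  a_4 = -1·-5 + 1·5 = 10
  a_5 = -1·10 + 1·-5 = -15
  a_6 = -1·-15 + 1·10 = 25

-1,1 ; 25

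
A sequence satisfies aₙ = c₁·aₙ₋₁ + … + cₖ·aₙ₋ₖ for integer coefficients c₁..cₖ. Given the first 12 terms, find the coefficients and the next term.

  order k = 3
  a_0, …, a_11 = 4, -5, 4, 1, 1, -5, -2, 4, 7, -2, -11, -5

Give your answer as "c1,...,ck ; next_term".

0,-1,-1 ; 13

  a_3 = 0·4 + -1·-5 + -1·4 = 1
  a_4 = 0·1 + -1·4 + -1·-5 = 1
  a_5 = 0·1 + -1·1 + -1·4 = -5
  a_6 = 0·-5 + -1·1 + -1·1 = -2
  a_7 = 0·-2 + -1·-5 + -1·1 = 4
  a_8 = 0·4 + -1·-2 + -1·-5 = 7
  a_9 = 0·7 + -1·4 + -1·-2 = -2
  a_10 = 0·-2 + -1·7 + -1·4 = -11
  a_11 = 0·-11 + -1·-2 + -1·7 = -5
  a_12 = 0·-5 + -1·-11 + -1·-2 = 13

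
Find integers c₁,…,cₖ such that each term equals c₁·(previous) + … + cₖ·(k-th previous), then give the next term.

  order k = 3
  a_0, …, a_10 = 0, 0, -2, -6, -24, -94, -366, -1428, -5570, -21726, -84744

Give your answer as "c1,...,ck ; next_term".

3,3,2 ; -330550

  a_3 = 3·-2 + 3·0 + 2·0 = -6
  a_4 = 3·-6 + 3·-2 + 2·0 = -24
  a_5 = 3·-24 + 3·-6 + 2·-2 = -94
  a_6 = 3·-94 + 3·-24 + 2·-6 = -366
  a_7 = 3·-366 + 3·-94 + 2·-24 = -1428
  a_8 = 3·-1428 + 3·-366 + 2·-94 = -5570
  a_9 = 3·-5570 + 3·-1428 + 2·-366 = -21726
  a_10 = 3·-21726 + 3·-5570 + 2·-1428 = -84744
  a_11 = 3·-84744 + 3·-21726 + 2·-5570 = -330550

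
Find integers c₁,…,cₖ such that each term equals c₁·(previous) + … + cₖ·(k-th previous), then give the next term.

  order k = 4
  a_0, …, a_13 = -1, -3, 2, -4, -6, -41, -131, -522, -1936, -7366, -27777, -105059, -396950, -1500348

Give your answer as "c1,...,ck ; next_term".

  a_4 = 3·-4 + 3·2 + -1·-3 + 3·-1 = -6
  a_5 = 3·-6 + 3·-4 + -1·2 + 3·-3 = -41
  a_6 = 3·-41 + 3·-6 + -1·-4 + 3·2 = -131
  a_7 = 3·-131 + 3·-41 + -1·-6 + 3·-4 = -522
  a_8 = 3·-522 + 3·-131 + -1·-41 + 3·-6 = -1936
  a_9 = 3·-1936 + 3·-522 + -1·-131 + 3·-41 = -7366
  a_10 = 3·-7366 + 3·-1936 + -1·-522 + 3·-131 = -27777
  a_11 = 3·-27777 + 3·-7366 + -1·-1936 + 3·-522 = -105059
  a_12 = 3·-105059 + 3·-27777 + -1·-7366 + 3·-1936 = -396950
  a_13 = 3·-396950 + 3·-105059 + -1·-27777 + 3·-7366 = -1500348
  a_14 = 3·-1500348 + 3·-396950 + -1·-105059 + 3·-27777 = -5670166

3,3,-1,3 ; -5670166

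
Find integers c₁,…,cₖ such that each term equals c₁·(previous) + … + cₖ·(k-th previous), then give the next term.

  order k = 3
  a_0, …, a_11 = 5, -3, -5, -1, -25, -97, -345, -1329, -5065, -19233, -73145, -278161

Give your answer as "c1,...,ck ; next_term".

  a_3 = 3·-5 + 2·-3 + 4·5 = -1
  a_4 = 3·-1 + 2·-5 + 4·-3 = -25
  a_5 = 3·-25 + 2·-1 + 4·-5 = -97
  a_6 = 3·-97 + 2·-25 + 4·-1 = -345
  a_7 = 3·-345 + 2·-97 + 4·-25 = -1329
  a_8 = 3·-1329 + 2·-345 + 4·-97 = -5065
  a_9 = 3·-5065 + 2·-1329 + 4·-345 = -19233
  a_10 = 3·-19233 + 2·-5065 + 4·-1329 = -73145
  a_11 = 3·-73145 + 2·-19233 + 4·-5065 = -278161
  a_12 = 3·-278161 + 2·-73145 + 4·-19233 = -1057705

3,2,4 ; -1057705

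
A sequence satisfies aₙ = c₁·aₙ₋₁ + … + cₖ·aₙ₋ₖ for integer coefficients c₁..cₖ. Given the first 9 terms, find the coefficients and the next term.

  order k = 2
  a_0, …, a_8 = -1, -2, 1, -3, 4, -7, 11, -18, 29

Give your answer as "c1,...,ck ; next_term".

  a_2 = -1·-2 + 1·-1 = 1
  a_3 = -1·1 + 1·-2 = -3
  a_4 = -1·-3 + 1·1 = 4
  a_5 = -1·4 + 1·-3 = -7
  a_6 = -1·-7 + 1·4 = 11
  a_7 = -1·11 + 1·-7 = -18
  a_8 = -1·-18 + 1·11 = 29
  a_9 = -1·29 + 1·-18 = -47

-1,1 ; -47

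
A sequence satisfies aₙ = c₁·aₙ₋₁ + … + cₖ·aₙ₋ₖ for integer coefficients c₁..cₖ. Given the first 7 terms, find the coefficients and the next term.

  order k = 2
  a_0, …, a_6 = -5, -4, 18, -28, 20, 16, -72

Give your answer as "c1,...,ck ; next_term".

-2,-2 ; 112

  a_2 = -2·-4 + -2·-5 = 18
  a_3 = -2·18 + -2·-4 = -28
  a_4 = -2·-28 + -2·18 = 20
  a_5 = -2·20 + -2·-28 = 16
  a_6 = -2·16 + -2·20 = -72
  a_7 = -2·-72 + -2·16 = 112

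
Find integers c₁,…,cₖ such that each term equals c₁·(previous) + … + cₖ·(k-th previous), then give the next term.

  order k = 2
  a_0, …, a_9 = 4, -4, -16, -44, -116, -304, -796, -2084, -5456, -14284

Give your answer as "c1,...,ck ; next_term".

3,-1 ; -37396

  a_2 = 3·-4 + -1·4 = -16
  a_3 = 3·-16 + -1·-4 = -44
  a_4 = 3·-44 + -1·-16 = -116
  a_5 = 3·-116 + -1·-44 = -304
  a_6 = 3·-304 + -1·-116 = -796
  a_7 = 3·-796 + -1·-304 = -2084
  a_8 = 3·-2084 + -1·-796 = -5456
  a_9 = 3·-5456 + -1·-2084 = -14284
  a_10 = 3·-14284 + -1·-5456 = -37396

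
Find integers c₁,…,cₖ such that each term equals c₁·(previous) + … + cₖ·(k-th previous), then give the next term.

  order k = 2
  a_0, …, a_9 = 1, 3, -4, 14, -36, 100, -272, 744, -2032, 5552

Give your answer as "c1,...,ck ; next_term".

-2,2 ; -15168

  a_2 = -2·3 + 2·1 = -4
  a_3 = -2·-4 + 2·3 = 14
  a_4 = -2·14 + 2·-4 = -36
  a_5 = -2·-36 + 2·14 = 100
  a_6 = -2·100 + 2·-36 = -272
  a_7 = -2·-272 + 2·100 = 744
  a_8 = -2·744 + 2·-272 = -2032
  a_9 = -2·-2032 + 2·744 = 5552
  a_10 = -2·5552 + 2·-2032 = -15168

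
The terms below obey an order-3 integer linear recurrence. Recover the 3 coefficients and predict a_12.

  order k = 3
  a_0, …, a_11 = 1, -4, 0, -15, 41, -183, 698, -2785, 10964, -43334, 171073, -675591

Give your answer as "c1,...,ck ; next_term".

  a_3 = -3·0 + 4·-4 + 1·1 = -15
  a_4 = -3·-15 + 4·0 + 1·-4 = 41
  a_5 = -3·41 + 4·-15 + 1·0 = -183
  a_6 = -3·-183 + 4·41 + 1·-15 = 698
  a_7 = -3·698 + 4·-183 + 1·41 = -2785
  a_8 = -3·-2785 + 4·698 + 1·-183 = 10964
  a_9 = -3·10964 + 4·-2785 + 1·698 = -43334
  a_10 = -3·-43334 + 4·10964 + 1·-2785 = 171073
  a_11 = -3·171073 + 4·-43334 + 1·10964 = -675591
  a_12 = -3·-675591 + 4·171073 + 1·-43334 = 2667731

-3,4,1 ; 2667731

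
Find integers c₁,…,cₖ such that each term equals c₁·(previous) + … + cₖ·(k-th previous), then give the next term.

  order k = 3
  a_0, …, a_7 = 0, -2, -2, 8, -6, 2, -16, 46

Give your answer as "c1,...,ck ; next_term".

-2,-2,-3 ; -66

  a_3 = -2·-2 + -2·-2 + -3·0 = 8
  a_4 = -2·8 + -2·-2 + -3·-2 = -6
  a_5 = -2·-6 + -2·8 + -3·-2 = 2
  a_6 = -2·2 + -2·-6 + -3·8 = -16
  a_7 = -2·-16 + -2·2 + -3·-6 = 46
  a_8 = -2·46 + -2·-16 + -3·2 = -66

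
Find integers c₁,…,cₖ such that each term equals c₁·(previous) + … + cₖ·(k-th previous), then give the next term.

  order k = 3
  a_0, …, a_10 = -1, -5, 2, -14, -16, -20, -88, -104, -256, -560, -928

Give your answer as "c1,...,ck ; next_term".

0,2,4 ; -2144

  a_3 = 0·2 + 2·-5 + 4·-1 = -14
  a_4 = 0·-14 + 2·2 + 4·-5 = -16
  a_5 = 0·-16 + 2·-14 + 4·2 = -20
  a_6 = 0·-20 + 2·-16 + 4·-14 = -88
  a_7 = 0·-88 + 2·-20 + 4·-16 = -104
  a_8 = 0·-104 + 2·-88 + 4·-20 = -256
  a_9 = 0·-256 + 2·-104 + 4·-88 = -560
  a_10 = 0·-560 + 2·-256 + 4·-104 = -928
  a_11 = 0·-928 + 2·-560 + 4·-256 = -2144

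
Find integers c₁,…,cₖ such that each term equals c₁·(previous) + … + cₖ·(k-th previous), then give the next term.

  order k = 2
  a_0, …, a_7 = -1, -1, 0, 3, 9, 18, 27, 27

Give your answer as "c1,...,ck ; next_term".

  a_2 = 3·-1 + -3·-1 = 0
  a_3 = 3·0 + -3·-1 = 3
  a_4 = 3·3 + -3·0 = 9
  a_5 = 3·9 + -3·3 = 18
  a_6 = 3·18 + -3·9 = 27
  a_7 = 3·27 + -3·18 = 27
  a_8 = 3·27 + -3·27 = 0

3,-3 ; 0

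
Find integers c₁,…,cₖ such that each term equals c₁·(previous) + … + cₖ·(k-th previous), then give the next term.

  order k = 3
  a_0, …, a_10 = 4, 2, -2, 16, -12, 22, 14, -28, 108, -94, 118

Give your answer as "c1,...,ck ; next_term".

  a_3 = -1·-2 + 1·2 + 3·4 = 16
  a_4 = -1·16 + 1·-2 + 3·2 = -12
  a_5 = -1·-12 + 1·16 + 3·-2 = 22
  a_6 = -1·22 + 1·-12 + 3·16 = 14
  a_7 = -1·14 + 1·22 + 3·-12 = -28
  a_8 = -1·-28 + 1·14 + 3·22 = 108
  a_9 = -1·108 + 1·-28 + 3·14 = -94
  a_10 = -1·-94 + 1·108 + 3·-28 = 118
  a_11 = -1·118 + 1·-94 + 3·108 = 112

-1,1,3 ; 112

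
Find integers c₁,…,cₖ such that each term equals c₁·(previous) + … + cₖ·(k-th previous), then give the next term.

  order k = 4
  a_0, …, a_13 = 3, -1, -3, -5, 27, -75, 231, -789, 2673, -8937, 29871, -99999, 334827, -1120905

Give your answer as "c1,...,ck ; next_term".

-3,0,-3,3 ; 3752325

  a_4 = -3·-5 + 0·-3 + -3·-1 + 3·3 = 27
  a_5 = -3·27 + 0·-5 + -3·-3 + 3·-1 = -75
  a_6 = -3·-75 + 0·27 + -3·-5 + 3·-3 = 231
  a_7 = -3·231 + 0·-75 + -3·27 + 3·-5 = -789
  a_8 = -3·-789 + 0·231 + -3·-75 + 3·27 = 2673
  a_9 = -3·2673 + 0·-789 + -3·231 + 3·-75 = -8937
  a_10 = -3·-8937 + 0·2673 + -3·-789 + 3·231 = 29871
  a_11 = -3·29871 + 0·-8937 + -3·2673 + 3·-789 = -99999
  a_12 = -3·-99999 + 0·29871 + -3·-8937 + 3·2673 = 334827
  a_13 = -3·334827 + 0·-99999 + -3·29871 + 3·-8937 = -1120905
  a_14 = -3·-1120905 + 0·334827 + -3·-99999 + 3·29871 = 3752325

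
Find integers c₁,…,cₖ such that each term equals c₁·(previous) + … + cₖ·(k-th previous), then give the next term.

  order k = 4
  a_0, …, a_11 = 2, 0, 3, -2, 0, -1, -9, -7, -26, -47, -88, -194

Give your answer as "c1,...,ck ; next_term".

1,2,1,-2 ; -365

  a_4 = 1·-2 + 2·3 + 1·0 + -2·2 = 0
  a_5 = 1·0 + 2·-2 + 1·3 + -2·0 = -1
  a_6 = 1·-1 + 2·0 + 1·-2 + -2·3 = -9
  a_7 = 1·-9 + 2·-1 + 1·0 + -2·-2 = -7
  a_8 = 1·-7 + 2·-9 + 1·-1 + -2·0 = -26
  a_9 = 1·-26 + 2·-7 + 1·-9 + -2·-1 = -47
  a_10 = 1·-47 + 2·-26 + 1·-7 + -2·-9 = -88
  a_11 = 1·-88 + 2·-47 + 1·-26 + -2·-7 = -194
  a_12 = 1·-194 + 2·-88 + 1·-47 + -2·-26 = -365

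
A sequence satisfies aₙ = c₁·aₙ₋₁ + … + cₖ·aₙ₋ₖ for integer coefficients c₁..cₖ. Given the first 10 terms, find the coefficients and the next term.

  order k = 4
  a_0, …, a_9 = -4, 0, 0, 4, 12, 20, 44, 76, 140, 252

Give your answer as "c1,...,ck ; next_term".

1,2,0,-2 ; 444

  a_4 = 1·4 + 2·0 + 0·0 + -2·-4 = 12
  a_5 = 1·12 + 2·4 + 0·0 + -2·0 = 20
  a_6 = 1·20 + 2·12 + 0·4 + -2·0 = 44
  a_7 = 1·44 + 2·20 + 0·12 + -2·4 = 76
  a_8 = 1·76 + 2·44 + 0·20 + -2·12 = 140
  a_9 = 1·140 + 2·76 + 0·44 + -2·20 = 252
  a_10 = 1·252 + 2·140 + 0·76 + -2·44 = 444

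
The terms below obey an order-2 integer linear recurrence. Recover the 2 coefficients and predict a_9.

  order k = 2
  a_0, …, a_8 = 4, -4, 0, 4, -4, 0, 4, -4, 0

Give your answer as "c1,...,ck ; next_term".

  a_2 = -1·-4 + -1·4 = 0
  a_3 = -1·0 + -1·-4 = 4
  a_4 = -1·4 + -1·0 = -4
  a_5 = -1·-4 + -1·4 = 0
  a_6 = -1·0 + -1·-4 = 4
  a_7 = -1·4 + -1·0 = -4
  a_8 = -1·-4 + -1·4 = 0
  a_9 = -1·0 + -1·-4 = 4

-1,-1 ; 4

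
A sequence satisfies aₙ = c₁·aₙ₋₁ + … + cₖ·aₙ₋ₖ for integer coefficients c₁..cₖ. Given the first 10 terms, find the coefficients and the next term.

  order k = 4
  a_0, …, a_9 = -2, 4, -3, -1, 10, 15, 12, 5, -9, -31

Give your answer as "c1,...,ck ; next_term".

2,-2,1,-1 ; -51

  a_4 = 2·-1 + -2·-3 + 1·4 + -1·-2 = 10
  a_5 = 2·10 + -2·-1 + 1·-3 + -1·4 = 15
  a_6 = 2·15 + -2·10 + 1·-1 + -1·-3 = 12
  a_7 = 2·12 + -2·15 + 1·10 + -1·-1 = 5
  a_8 = 2·5 + -2·12 + 1·15 + -1·10 = -9
  a_9 = 2·-9 + -2·5 + 1·12 + -1·15 = -31
  a_10 = 2·-31 + -2·-9 + 1·5 + -1·12 = -51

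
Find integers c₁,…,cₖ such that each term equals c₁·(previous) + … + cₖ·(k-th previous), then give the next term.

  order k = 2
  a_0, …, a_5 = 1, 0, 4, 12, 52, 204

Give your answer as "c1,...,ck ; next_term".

3,4 ; 820

  a_2 = 3·0 + 4·1 = 4
  a_3 = 3·4 + 4·0 = 12
  a_4 = 3·12 + 4·4 = 52
  a_5 = 3·52 + 4·12 = 204
  a_6 = 3·204 + 4·52 = 820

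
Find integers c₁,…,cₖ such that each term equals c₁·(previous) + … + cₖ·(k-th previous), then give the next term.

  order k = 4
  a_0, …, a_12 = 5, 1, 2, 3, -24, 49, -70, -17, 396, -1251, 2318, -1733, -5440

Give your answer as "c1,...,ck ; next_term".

-2,-1,4,-4 ; 26889

  a_4 = -2·3 + -1·2 + 4·1 + -4·5 = -24
  a_5 = -2·-24 + -1·3 + 4·2 + -4·1 = 49
  a_6 = -2·49 + -1·-24 + 4·3 + -4·2 = -70
  a_7 = -2·-70 + -1·49 + 4·-24 + -4·3 = -17
  a_8 = -2·-17 + -1·-70 + 4·49 + -4·-24 = 396
  a_9 = -2·396 + -1·-17 + 4·-70 + -4·49 = -1251
  a_10 = -2·-1251 + -1·396 + 4·-17 + -4·-70 = 2318
  a_11 = -2·2318 + -1·-1251 + 4·396 + -4·-17 = -1733
  a_12 = -2·-1733 + -1·2318 + 4·-1251 + -4·396 = -5440
  a_13 = -2·-5440 + -1·-1733 + 4·2318 + -4·-1251 = 26889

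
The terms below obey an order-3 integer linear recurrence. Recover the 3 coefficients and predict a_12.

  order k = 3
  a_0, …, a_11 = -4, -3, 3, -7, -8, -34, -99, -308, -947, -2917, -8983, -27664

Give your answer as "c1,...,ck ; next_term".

2,3,1 ; -85194

  a_3 = 2·3 + 3·-3 + 1·-4 = -7
  a_4 = 2·-7 + 3·3 + 1·-3 = -8
  a_5 = 2·-8 + 3·-7 + 1·3 = -34
  a_6 = 2·-34 + 3·-8 + 1·-7 = -99
  a_7 = 2·-99 + 3·-34 + 1·-8 = -308
  a_8 = 2·-308 + 3·-99 + 1·-34 = -947
  a_9 = 2·-947 + 3·-308 + 1·-99 = -2917
  a_10 = 2·-2917 + 3·-947 + 1·-308 = -8983
  a_11 = 2·-8983 + 3·-2917 + 1·-947 = -27664
  a_12 = 2·-27664 + 3·-8983 + 1·-2917 = -85194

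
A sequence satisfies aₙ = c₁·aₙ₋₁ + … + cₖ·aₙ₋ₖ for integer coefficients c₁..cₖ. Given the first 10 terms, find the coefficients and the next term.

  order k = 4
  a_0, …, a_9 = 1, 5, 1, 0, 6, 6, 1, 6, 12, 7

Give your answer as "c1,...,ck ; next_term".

  a_4 = 0·0 + 0·1 + 1·5 + 1·1 = 6
  a_5 = 0·6 + 0·0 + 1·1 + 1·5 = 6
  a_6 = 0·6 + 0·6 + 1·0 + 1·1 = 1
  a_7 = 0·1 + 0·6 + 1·6 + 1·0 = 6
  a_8 = 0·6 + 0·1 + 1·6 + 1·6 = 12
  a_9 = 0·12 + 0·6 + 1·1 + 1·6 = 7
  a_10 = 0·7 + 0·12 + 1·6 + 1·1 = 7

0,0,1,1 ; 7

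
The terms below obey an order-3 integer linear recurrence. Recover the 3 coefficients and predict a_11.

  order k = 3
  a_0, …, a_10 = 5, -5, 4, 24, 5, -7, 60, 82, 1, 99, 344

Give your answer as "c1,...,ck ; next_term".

  a_3 = 1·4 + -1·-5 + 3·5 = 24
  a_4 = 1·24 + -1·4 + 3·-5 = 5
  a_5 = 1·5 + -1·24 + 3·4 = -7
  a_6 = 1·-7 + -1·5 + 3·24 = 60
  a_7 = 1·60 + -1·-7 + 3·5 = 82
  a_8 = 1·82 + -1·60 + 3·-7 = 1
  a_9 = 1·1 + -1·82 + 3·60 = 99
  a_10 = 1·99 + -1·1 + 3·82 = 344
  a_11 = 1·344 + -1·99 + 3·1 = 248

1,-1,3 ; 248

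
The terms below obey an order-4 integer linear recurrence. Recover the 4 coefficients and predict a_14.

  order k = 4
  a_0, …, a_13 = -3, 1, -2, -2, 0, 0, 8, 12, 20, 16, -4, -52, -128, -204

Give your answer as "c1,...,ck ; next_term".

1,1,-2,-2 ; -220

  a_4 = 1·-2 + 1·-2 + -2·1 + -2·-3 = 0
  a_5 = 1·0 + 1·-2 + -2·-2 + -2·1 = 0
  a_6 = 1·0 + 1·0 + -2·-2 + -2·-2 = 8
  a_7 = 1·8 + 1·0 + -2·0 + -2·-2 = 12
  a_8 = 1·12 + 1·8 + -2·0 + -2·0 = 20
  a_9 = 1·20 + 1·12 + -2·8 + -2·0 = 16
  a_10 = 1·16 + 1·20 + -2·12 + -2·8 = -4
  a_11 = 1·-4 + 1·16 + -2·20 + -2·12 = -52
  a_12 = 1·-52 + 1·-4 + -2·16 + -2·20 = -128
  a_13 = 1·-128 + 1·-52 + -2·-4 + -2·16 = -204
  a_14 = 1·-204 + 1·-128 + -2·-52 + -2·-4 = -220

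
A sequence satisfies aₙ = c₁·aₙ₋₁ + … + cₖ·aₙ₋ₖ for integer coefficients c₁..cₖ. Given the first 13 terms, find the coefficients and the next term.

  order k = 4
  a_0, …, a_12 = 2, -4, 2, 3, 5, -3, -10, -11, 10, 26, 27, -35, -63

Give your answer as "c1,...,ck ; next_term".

  a_4 = -1·3 + 0·2 + -3·-4 + -2·2 = 5
  a_5 = -1·5 + 0·3 + -3·2 + -2·-4 = -3
  a_6 = -1·-3 + 0·5 + -3·3 + -2·2 = -10
  a_7 = -1·-10 + 0·-3 + -3·5 + -2·3 = -11
  a_8 = -1·-11 + 0·-10 + -3·-3 + -2·5 = 10
  a_9 = -1·10 + 0·-11 + -3·-10 + -2·-3 = 26
  a_10 = -1·26 + 0·10 + -3·-11 + -2·-10 = 27
  a_11 = -1·27 + 0·26 + -3·10 + -2·-11 = -35
  a_12 = -1·-35 + 0·27 + -3·26 + -2·10 = -63
  a_13 = -1·-63 + 0·-35 + -3·27 + -2·26 = -70

-1,0,-3,-2 ; -70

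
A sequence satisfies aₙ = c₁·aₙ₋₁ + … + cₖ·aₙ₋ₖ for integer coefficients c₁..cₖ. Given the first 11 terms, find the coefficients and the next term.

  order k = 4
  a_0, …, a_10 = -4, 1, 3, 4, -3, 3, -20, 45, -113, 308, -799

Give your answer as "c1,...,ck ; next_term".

-2,1,-2,-1 ; 2087

  a_4 = -2·4 + 1·3 + -2·1 + -1·-4 = -3
  a_5 = -2·-3 + 1·4 + -2·3 + -1·1 = 3
  a_6 = -2·3 + 1·-3 + -2·4 + -1·3 = -20
  a_7 = -2·-20 + 1·3 + -2·-3 + -1·4 = 45
  a_8 = -2·45 + 1·-20 + -2·3 + -1·-3 = -113
  a_9 = -2·-113 + 1·45 + -2·-20 + -1·3 = 308
  a_10 = -2·308 + 1·-113 + -2·45 + -1·-20 = -799
  a_11 = -2·-799 + 1·308 + -2·-113 + -1·45 = 2087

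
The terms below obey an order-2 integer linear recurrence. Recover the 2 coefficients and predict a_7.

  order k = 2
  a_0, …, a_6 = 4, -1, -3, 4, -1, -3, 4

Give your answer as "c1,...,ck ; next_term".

-1,-1 ; -1

  a_2 = -1·-1 + -1·4 = -3
  a_3 = -1·-3 + -1·-1 = 4
  a_4 = -1·4 + -1·-3 = -1
  a_5 = -1·-1 + -1·4 = -3
  a_6 = -1·-3 + -1·-1 = 4
  a_7 = -1·4 + -1·-3 = -1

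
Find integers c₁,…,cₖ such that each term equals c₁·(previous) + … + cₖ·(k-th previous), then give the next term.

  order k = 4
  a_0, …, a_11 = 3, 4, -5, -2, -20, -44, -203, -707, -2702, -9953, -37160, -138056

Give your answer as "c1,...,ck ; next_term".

3,3,-2,3 ; -513848

  a_4 = 3·-2 + 3·-5 + -2·4 + 3·3 = -20
  a_5 = 3·-20 + 3·-2 + -2·-5 + 3·4 = -44
  a_6 = 3·-44 + 3·-20 + -2·-2 + 3·-5 = -203
  a_7 = 3·-203 + 3·-44 + -2·-20 + 3·-2 = -707
  a_8 = 3·-707 + 3·-203 + -2·-44 + 3·-20 = -2702
  a_9 = 3·-2702 + 3·-707 + -2·-203 + 3·-44 = -9953
  a_10 = 3·-9953 + 3·-2702 + -2·-707 + 3·-203 = -37160
  a_11 = 3·-37160 + 3·-9953 + -2·-2702 + 3·-707 = -138056
  a_12 = 3·-138056 + 3·-37160 + -2·-9953 + 3·-2702 = -513848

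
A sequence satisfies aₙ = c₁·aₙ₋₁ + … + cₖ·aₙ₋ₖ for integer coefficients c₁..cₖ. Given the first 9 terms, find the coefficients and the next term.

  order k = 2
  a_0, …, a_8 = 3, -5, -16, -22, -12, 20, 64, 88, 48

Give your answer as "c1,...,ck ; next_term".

  a_2 = 2·-5 + -2·3 = -16
  a_3 = 2·-16 + -2·-5 = -22
  a_4 = 2·-22 + -2·-16 = -12
  a_5 = 2·-12 + -2·-22 = 20
  a_6 = 2·20 + -2·-12 = 64
  a_7 = 2·64 + -2·20 = 88
  a_8 = 2·88 + -2·64 = 48
  a_9 = 2·48 + -2·88 = -80

2,-2 ; -80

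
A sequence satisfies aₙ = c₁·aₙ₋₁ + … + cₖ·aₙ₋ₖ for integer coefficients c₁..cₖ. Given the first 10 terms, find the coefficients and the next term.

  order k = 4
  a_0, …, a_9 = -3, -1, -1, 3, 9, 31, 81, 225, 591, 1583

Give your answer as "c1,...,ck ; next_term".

  a_4 = 2·3 + 3·-1 + -3·-1 + -1·-3 = 9
  a_5 = 2·9 + 3·3 + -3·-1 + -1·-1 = 31
  a_6 = 2·31 + 3·9 + -3·3 + -1·-1 = 81
  a_7 = 2·81 + 3·31 + -3·9 + -1·3 = 225
  a_8 = 2·225 + 3·81 + -3·31 + -1·9 = 591
  a_9 = 2·591 + 3·225 + -3·81 + -1·31 = 1583
  a_10 = 2·1583 + 3·591 + -3·225 + -1·81 = 4183

2,3,-3,-1 ; 4183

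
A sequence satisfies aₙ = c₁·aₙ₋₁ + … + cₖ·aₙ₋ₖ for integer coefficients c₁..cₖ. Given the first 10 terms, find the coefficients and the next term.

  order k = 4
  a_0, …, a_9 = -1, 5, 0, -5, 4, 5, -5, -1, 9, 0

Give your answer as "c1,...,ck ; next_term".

0,0,1,1 ; -6

  a_4 = 0·-5 + 0·0 + 1·5 + 1·-1 = 4
  a_5 = 0·4 + 0·-5 + 1·0 + 1·5 = 5
  a_6 = 0·5 + 0·4 + 1·-5 + 1·0 = -5
  a_7 = 0·-5 + 0·5 + 1·4 + 1·-5 = -1
  a_8 = 0·-1 + 0·-5 + 1·5 + 1·4 = 9
  a_9 = 0·9 + 0·-1 + 1·-5 + 1·5 = 0
  a_10 = 0·0 + 0·9 + 1·-1 + 1·-5 = -6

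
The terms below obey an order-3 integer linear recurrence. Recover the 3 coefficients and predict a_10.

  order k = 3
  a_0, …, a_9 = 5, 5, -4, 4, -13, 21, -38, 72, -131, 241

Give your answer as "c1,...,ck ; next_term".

-1,1,-1 ; -444

  a_3 = -1·-4 + 1·5 + -1·5 = 4
  a_4 = -1·4 + 1·-4 + -1·5 = -13
  a_5 = -1·-13 + 1·4 + -1·-4 = 21
  a_6 = -1·21 + 1·-13 + -1·4 = -38
  a_7 = -1·-38 + 1·21 + -1·-13 = 72
  a_8 = -1·72 + 1·-38 + -1·21 = -131
  a_9 = -1·-131 + 1·72 + -1·-38 = 241
  a_10 = -1·241 + 1·-131 + -1·72 = -444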